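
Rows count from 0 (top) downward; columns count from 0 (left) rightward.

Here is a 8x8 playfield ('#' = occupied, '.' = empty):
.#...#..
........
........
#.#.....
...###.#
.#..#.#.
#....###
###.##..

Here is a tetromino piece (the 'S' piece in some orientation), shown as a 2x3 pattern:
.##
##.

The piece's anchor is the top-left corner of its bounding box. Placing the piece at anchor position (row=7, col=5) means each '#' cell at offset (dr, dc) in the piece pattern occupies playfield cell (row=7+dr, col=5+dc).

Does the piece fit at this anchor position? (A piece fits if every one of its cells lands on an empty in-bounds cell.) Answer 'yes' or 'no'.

Check each piece cell at anchor (7, 5):
  offset (0,1) -> (7,6): empty -> OK
  offset (0,2) -> (7,7): empty -> OK
  offset (1,0) -> (8,5): out of bounds -> FAIL
  offset (1,1) -> (8,6): out of bounds -> FAIL
All cells valid: no

Answer: no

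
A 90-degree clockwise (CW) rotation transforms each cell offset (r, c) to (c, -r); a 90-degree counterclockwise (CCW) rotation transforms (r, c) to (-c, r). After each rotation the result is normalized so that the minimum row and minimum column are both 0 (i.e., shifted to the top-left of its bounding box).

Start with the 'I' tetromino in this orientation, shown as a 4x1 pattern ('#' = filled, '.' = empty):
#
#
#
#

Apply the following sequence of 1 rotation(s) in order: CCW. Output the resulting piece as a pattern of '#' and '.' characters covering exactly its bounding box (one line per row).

Answer: ####

Derivation:
Start:
#
#
#
#
After rotation 1 (CCW):
####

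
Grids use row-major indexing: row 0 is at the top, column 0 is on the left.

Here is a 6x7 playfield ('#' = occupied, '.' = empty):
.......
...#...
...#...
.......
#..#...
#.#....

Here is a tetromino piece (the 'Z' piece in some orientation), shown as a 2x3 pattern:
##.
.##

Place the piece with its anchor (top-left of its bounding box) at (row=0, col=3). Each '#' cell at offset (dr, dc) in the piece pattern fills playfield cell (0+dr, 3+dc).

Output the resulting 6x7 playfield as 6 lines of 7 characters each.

Answer: ...##..
...###.
...#...
.......
#..#...
#.#....

Derivation:
Fill (0+0,3+0) = (0,3)
Fill (0+0,3+1) = (0,4)
Fill (0+1,3+1) = (1,4)
Fill (0+1,3+2) = (1,5)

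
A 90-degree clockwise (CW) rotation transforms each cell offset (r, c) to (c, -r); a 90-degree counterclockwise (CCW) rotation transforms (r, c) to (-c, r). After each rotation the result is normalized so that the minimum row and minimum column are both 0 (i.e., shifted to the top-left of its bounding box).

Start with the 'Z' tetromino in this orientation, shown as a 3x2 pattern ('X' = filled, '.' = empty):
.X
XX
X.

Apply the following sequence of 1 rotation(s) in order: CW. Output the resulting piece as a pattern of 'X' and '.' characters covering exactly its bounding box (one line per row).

Answer: XX.
.XX

Derivation:
Start:
.X
XX
X.
After rotation 1 (CW):
XX.
.XX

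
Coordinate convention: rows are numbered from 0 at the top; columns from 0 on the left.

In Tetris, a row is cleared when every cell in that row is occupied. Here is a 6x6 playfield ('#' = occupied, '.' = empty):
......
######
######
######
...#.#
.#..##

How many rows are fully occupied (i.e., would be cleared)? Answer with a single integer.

Answer: 3

Derivation:
Check each row:
  row 0: 6 empty cells -> not full
  row 1: 0 empty cells -> FULL (clear)
  row 2: 0 empty cells -> FULL (clear)
  row 3: 0 empty cells -> FULL (clear)
  row 4: 4 empty cells -> not full
  row 5: 3 empty cells -> not full
Total rows cleared: 3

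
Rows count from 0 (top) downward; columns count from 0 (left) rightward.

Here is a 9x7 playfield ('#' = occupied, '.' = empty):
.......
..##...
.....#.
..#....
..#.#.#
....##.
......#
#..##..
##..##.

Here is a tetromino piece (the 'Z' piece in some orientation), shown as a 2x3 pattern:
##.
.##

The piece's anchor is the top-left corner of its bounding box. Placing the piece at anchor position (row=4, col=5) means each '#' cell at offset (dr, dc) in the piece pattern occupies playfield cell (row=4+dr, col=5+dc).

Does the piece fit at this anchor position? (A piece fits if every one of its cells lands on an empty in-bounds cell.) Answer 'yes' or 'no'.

Answer: no

Derivation:
Check each piece cell at anchor (4, 5):
  offset (0,0) -> (4,5): empty -> OK
  offset (0,1) -> (4,6): occupied ('#') -> FAIL
  offset (1,1) -> (5,6): empty -> OK
  offset (1,2) -> (5,7): out of bounds -> FAIL
All cells valid: no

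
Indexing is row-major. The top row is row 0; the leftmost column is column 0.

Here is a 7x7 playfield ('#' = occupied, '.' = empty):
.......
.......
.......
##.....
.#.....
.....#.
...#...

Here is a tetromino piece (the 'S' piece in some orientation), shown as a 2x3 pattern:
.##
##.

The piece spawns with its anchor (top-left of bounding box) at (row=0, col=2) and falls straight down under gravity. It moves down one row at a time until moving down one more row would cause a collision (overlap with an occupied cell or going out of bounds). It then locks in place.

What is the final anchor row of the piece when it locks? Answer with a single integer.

Answer: 4

Derivation:
Spawn at (row=0, col=2). Try each row:
  row 0: fits
  row 1: fits
  row 2: fits
  row 3: fits
  row 4: fits
  row 5: blocked -> lock at row 4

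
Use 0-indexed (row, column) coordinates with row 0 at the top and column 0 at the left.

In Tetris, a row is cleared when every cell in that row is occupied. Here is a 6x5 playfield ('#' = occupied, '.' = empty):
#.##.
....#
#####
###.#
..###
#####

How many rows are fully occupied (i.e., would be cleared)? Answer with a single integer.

Check each row:
  row 0: 2 empty cells -> not full
  row 1: 4 empty cells -> not full
  row 2: 0 empty cells -> FULL (clear)
  row 3: 1 empty cell -> not full
  row 4: 2 empty cells -> not full
  row 5: 0 empty cells -> FULL (clear)
Total rows cleared: 2

Answer: 2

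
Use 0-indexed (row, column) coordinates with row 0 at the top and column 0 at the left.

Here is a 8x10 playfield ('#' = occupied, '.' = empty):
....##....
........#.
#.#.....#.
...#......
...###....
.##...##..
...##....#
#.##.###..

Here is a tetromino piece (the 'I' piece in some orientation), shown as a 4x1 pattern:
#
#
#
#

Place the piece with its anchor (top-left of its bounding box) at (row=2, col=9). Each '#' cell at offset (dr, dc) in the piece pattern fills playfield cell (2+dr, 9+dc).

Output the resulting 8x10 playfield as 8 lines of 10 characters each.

Answer: ....##....
........#.
#.#.....##
...#.....#
...###...#
.##...##.#
...##....#
#.##.###..

Derivation:
Fill (2+0,9+0) = (2,9)
Fill (2+1,9+0) = (3,9)
Fill (2+2,9+0) = (4,9)
Fill (2+3,9+0) = (5,9)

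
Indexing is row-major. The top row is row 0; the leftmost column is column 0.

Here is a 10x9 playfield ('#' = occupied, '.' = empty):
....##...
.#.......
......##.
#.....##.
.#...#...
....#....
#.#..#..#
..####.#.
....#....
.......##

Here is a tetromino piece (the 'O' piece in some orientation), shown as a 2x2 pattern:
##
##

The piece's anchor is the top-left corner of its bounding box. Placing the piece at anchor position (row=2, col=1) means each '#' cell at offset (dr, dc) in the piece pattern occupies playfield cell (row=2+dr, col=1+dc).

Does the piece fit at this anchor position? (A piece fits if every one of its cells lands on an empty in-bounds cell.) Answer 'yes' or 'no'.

Answer: yes

Derivation:
Check each piece cell at anchor (2, 1):
  offset (0,0) -> (2,1): empty -> OK
  offset (0,1) -> (2,2): empty -> OK
  offset (1,0) -> (3,1): empty -> OK
  offset (1,1) -> (3,2): empty -> OK
All cells valid: yes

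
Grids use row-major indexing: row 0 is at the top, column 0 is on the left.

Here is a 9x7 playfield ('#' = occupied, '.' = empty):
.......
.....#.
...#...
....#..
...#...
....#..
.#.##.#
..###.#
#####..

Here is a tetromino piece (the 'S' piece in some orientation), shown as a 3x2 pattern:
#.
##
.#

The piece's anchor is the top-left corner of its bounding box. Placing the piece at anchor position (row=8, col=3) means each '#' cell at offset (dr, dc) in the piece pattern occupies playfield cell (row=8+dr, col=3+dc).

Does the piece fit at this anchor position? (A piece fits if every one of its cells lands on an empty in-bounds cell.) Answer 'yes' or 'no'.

Check each piece cell at anchor (8, 3):
  offset (0,0) -> (8,3): occupied ('#') -> FAIL
  offset (1,0) -> (9,3): out of bounds -> FAIL
  offset (1,1) -> (9,4): out of bounds -> FAIL
  offset (2,1) -> (10,4): out of bounds -> FAIL
All cells valid: no

Answer: no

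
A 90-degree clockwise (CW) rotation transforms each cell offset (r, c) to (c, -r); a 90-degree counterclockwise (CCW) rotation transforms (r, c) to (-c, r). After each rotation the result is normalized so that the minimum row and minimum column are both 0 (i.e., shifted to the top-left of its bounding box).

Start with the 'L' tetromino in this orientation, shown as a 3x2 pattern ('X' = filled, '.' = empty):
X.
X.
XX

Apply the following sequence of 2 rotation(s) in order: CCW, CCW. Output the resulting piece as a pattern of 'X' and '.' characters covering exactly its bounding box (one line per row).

Answer: XX
.X
.X

Derivation:
Start:
X.
X.
XX
After rotation 1 (CCW):
..X
XXX
After rotation 2 (CCW):
XX
.X
.X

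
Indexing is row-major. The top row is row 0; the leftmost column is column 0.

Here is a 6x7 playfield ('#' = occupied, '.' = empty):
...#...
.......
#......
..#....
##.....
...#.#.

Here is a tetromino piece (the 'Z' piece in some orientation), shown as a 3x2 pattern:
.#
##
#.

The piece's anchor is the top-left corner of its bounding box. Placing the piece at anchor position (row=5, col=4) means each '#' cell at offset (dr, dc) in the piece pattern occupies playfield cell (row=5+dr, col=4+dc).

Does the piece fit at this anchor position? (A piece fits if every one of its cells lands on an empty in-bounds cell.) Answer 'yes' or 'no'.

Check each piece cell at anchor (5, 4):
  offset (0,1) -> (5,5): occupied ('#') -> FAIL
  offset (1,0) -> (6,4): out of bounds -> FAIL
  offset (1,1) -> (6,5): out of bounds -> FAIL
  offset (2,0) -> (7,4): out of bounds -> FAIL
All cells valid: no

Answer: no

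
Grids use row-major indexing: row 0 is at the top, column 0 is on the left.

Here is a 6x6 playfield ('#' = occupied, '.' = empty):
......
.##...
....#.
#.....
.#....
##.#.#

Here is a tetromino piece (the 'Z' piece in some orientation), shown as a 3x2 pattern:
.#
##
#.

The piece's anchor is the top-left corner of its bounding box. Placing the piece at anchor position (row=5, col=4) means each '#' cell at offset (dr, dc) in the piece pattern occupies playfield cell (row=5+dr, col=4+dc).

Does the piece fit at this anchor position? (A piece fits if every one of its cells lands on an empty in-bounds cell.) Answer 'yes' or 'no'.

Check each piece cell at anchor (5, 4):
  offset (0,1) -> (5,5): occupied ('#') -> FAIL
  offset (1,0) -> (6,4): out of bounds -> FAIL
  offset (1,1) -> (6,5): out of bounds -> FAIL
  offset (2,0) -> (7,4): out of bounds -> FAIL
All cells valid: no

Answer: no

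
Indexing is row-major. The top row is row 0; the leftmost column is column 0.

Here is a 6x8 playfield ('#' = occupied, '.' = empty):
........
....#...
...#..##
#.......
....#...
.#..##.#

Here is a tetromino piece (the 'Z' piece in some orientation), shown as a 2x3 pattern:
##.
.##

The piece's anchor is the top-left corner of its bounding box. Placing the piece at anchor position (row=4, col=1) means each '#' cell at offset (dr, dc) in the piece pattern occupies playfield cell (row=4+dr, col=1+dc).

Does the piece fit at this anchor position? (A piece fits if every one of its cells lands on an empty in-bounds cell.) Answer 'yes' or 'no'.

Answer: yes

Derivation:
Check each piece cell at anchor (4, 1):
  offset (0,0) -> (4,1): empty -> OK
  offset (0,1) -> (4,2): empty -> OK
  offset (1,1) -> (5,2): empty -> OK
  offset (1,2) -> (5,3): empty -> OK
All cells valid: yes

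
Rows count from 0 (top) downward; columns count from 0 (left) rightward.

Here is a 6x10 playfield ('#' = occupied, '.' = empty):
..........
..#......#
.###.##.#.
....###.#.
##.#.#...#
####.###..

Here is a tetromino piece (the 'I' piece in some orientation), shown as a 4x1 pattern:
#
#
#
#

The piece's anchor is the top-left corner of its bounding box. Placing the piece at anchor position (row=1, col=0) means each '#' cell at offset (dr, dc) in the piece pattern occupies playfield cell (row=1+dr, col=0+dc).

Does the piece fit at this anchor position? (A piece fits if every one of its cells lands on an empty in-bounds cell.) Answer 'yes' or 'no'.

Check each piece cell at anchor (1, 0):
  offset (0,0) -> (1,0): empty -> OK
  offset (1,0) -> (2,0): empty -> OK
  offset (2,0) -> (3,0): empty -> OK
  offset (3,0) -> (4,0): occupied ('#') -> FAIL
All cells valid: no

Answer: no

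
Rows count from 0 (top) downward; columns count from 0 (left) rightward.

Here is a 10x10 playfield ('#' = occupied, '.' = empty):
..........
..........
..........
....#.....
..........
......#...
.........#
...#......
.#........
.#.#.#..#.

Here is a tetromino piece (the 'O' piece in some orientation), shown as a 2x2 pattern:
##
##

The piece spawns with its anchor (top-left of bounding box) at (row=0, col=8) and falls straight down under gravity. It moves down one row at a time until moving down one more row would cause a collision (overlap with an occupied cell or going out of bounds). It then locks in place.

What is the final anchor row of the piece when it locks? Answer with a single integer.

Spawn at (row=0, col=8). Try each row:
  row 0: fits
  row 1: fits
  row 2: fits
  row 3: fits
  row 4: fits
  row 5: blocked -> lock at row 4

Answer: 4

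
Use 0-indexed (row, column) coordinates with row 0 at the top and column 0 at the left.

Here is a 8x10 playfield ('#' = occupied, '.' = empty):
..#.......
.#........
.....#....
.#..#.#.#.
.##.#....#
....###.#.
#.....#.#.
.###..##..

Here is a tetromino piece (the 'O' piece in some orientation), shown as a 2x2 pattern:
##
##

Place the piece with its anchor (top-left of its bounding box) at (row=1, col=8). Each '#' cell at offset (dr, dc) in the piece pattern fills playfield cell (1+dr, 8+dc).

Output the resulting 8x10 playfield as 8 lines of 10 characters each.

Fill (1+0,8+0) = (1,8)
Fill (1+0,8+1) = (1,9)
Fill (1+1,8+0) = (2,8)
Fill (1+1,8+1) = (2,9)

Answer: ..#.......
.#......##
.....#..##
.#..#.#.#.
.##.#....#
....###.#.
#.....#.#.
.###..##..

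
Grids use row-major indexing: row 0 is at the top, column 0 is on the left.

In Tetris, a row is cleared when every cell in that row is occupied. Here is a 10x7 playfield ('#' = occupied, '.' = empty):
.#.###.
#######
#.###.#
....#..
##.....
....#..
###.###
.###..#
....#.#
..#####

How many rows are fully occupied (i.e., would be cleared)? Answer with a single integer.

Check each row:
  row 0: 3 empty cells -> not full
  row 1: 0 empty cells -> FULL (clear)
  row 2: 2 empty cells -> not full
  row 3: 6 empty cells -> not full
  row 4: 5 empty cells -> not full
  row 5: 6 empty cells -> not full
  row 6: 1 empty cell -> not full
  row 7: 3 empty cells -> not full
  row 8: 5 empty cells -> not full
  row 9: 2 empty cells -> not full
Total rows cleared: 1

Answer: 1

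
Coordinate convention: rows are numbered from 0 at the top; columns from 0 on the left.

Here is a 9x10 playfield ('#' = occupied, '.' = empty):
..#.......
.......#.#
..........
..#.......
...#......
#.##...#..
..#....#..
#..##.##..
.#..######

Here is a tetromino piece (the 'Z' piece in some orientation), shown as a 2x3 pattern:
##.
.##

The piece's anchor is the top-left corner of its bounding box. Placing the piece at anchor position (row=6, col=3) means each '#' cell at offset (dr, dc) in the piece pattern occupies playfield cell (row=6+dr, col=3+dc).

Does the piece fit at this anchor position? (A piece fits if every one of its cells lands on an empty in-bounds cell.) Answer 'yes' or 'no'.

Check each piece cell at anchor (6, 3):
  offset (0,0) -> (6,3): empty -> OK
  offset (0,1) -> (6,4): empty -> OK
  offset (1,1) -> (7,4): occupied ('#') -> FAIL
  offset (1,2) -> (7,5): empty -> OK
All cells valid: no

Answer: no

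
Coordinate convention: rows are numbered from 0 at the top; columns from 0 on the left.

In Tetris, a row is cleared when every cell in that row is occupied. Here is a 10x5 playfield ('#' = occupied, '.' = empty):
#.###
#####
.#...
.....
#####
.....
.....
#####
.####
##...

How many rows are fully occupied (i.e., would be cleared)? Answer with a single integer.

Answer: 3

Derivation:
Check each row:
  row 0: 1 empty cell -> not full
  row 1: 0 empty cells -> FULL (clear)
  row 2: 4 empty cells -> not full
  row 3: 5 empty cells -> not full
  row 4: 0 empty cells -> FULL (clear)
  row 5: 5 empty cells -> not full
  row 6: 5 empty cells -> not full
  row 7: 0 empty cells -> FULL (clear)
  row 8: 1 empty cell -> not full
  row 9: 3 empty cells -> not full
Total rows cleared: 3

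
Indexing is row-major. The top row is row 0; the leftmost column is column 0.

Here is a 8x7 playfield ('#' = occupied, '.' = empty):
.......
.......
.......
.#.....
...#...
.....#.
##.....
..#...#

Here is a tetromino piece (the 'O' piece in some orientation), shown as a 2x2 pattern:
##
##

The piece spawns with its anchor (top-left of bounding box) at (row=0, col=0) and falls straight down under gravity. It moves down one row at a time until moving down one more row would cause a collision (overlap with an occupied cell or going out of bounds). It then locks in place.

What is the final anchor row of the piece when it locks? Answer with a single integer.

Spawn at (row=0, col=0). Try each row:
  row 0: fits
  row 1: fits
  row 2: blocked -> lock at row 1

Answer: 1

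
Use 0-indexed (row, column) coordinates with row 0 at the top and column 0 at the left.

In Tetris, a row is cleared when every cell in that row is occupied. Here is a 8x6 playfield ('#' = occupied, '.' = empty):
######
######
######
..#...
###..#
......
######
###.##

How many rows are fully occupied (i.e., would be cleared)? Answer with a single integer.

Check each row:
  row 0: 0 empty cells -> FULL (clear)
  row 1: 0 empty cells -> FULL (clear)
  row 2: 0 empty cells -> FULL (clear)
  row 3: 5 empty cells -> not full
  row 4: 2 empty cells -> not full
  row 5: 6 empty cells -> not full
  row 6: 0 empty cells -> FULL (clear)
  row 7: 1 empty cell -> not full
Total rows cleared: 4

Answer: 4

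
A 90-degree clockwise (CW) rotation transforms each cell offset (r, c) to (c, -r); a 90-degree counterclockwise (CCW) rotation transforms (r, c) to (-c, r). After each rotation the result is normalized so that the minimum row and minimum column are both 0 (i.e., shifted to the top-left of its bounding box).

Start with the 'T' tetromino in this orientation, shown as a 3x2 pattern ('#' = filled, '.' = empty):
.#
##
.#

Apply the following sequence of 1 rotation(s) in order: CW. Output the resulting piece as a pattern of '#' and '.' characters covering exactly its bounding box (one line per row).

Start:
.#
##
.#
After rotation 1 (CW):
.#.
###

Answer: .#.
###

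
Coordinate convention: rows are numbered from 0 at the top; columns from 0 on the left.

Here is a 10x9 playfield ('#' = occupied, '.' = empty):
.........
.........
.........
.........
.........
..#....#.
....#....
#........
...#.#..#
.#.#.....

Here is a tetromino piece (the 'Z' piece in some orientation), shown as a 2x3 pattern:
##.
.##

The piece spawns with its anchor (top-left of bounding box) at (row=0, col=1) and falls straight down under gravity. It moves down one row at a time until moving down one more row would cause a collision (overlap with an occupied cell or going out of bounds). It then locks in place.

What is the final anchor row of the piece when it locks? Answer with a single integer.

Answer: 3

Derivation:
Spawn at (row=0, col=1). Try each row:
  row 0: fits
  row 1: fits
  row 2: fits
  row 3: fits
  row 4: blocked -> lock at row 3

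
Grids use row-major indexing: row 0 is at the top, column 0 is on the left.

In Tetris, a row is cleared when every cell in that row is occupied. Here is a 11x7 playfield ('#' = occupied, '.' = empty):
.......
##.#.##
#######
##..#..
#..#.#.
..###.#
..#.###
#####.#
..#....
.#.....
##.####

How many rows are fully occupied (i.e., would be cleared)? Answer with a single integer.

Check each row:
  row 0: 7 empty cells -> not full
  row 1: 2 empty cells -> not full
  row 2: 0 empty cells -> FULL (clear)
  row 3: 4 empty cells -> not full
  row 4: 4 empty cells -> not full
  row 5: 3 empty cells -> not full
  row 6: 3 empty cells -> not full
  row 7: 1 empty cell -> not full
  row 8: 6 empty cells -> not full
  row 9: 6 empty cells -> not full
  row 10: 1 empty cell -> not full
Total rows cleared: 1

Answer: 1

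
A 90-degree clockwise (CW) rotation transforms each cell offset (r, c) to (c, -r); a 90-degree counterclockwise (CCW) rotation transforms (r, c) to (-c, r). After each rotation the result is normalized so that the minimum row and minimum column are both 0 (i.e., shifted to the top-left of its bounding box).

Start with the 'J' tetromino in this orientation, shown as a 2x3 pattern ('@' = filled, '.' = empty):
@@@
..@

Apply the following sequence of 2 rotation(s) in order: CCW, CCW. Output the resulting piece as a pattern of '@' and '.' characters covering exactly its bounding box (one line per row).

Answer: @..
@@@

Derivation:
Start:
@@@
..@
After rotation 1 (CCW):
@@
@.
@.
After rotation 2 (CCW):
@..
@@@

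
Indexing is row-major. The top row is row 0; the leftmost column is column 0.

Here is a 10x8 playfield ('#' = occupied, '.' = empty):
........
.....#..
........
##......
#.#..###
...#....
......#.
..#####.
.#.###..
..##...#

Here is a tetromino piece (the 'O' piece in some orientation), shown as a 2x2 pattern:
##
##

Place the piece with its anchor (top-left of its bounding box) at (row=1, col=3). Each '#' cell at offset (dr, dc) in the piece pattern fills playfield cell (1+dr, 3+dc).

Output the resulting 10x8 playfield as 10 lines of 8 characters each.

Fill (1+0,3+0) = (1,3)
Fill (1+0,3+1) = (1,4)
Fill (1+1,3+0) = (2,3)
Fill (1+1,3+1) = (2,4)

Answer: ........
...###..
...##...
##......
#.#..###
...#....
......#.
..#####.
.#.###..
..##...#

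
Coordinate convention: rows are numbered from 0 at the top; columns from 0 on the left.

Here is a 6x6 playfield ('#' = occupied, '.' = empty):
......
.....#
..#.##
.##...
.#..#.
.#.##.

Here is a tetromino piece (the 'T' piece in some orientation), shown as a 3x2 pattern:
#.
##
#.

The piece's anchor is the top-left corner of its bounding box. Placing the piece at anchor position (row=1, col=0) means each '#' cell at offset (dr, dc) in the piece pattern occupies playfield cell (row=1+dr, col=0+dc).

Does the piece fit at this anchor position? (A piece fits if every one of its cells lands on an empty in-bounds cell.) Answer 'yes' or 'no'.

Answer: yes

Derivation:
Check each piece cell at anchor (1, 0):
  offset (0,0) -> (1,0): empty -> OK
  offset (1,0) -> (2,0): empty -> OK
  offset (1,1) -> (2,1): empty -> OK
  offset (2,0) -> (3,0): empty -> OK
All cells valid: yes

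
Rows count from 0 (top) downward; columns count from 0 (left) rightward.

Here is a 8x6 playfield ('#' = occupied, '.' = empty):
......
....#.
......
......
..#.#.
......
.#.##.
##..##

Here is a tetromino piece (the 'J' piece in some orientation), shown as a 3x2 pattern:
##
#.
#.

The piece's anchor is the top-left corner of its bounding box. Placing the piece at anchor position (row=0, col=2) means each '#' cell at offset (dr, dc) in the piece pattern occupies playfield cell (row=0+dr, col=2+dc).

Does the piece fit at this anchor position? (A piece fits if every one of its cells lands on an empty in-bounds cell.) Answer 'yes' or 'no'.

Answer: yes

Derivation:
Check each piece cell at anchor (0, 2):
  offset (0,0) -> (0,2): empty -> OK
  offset (0,1) -> (0,3): empty -> OK
  offset (1,0) -> (1,2): empty -> OK
  offset (2,0) -> (2,2): empty -> OK
All cells valid: yes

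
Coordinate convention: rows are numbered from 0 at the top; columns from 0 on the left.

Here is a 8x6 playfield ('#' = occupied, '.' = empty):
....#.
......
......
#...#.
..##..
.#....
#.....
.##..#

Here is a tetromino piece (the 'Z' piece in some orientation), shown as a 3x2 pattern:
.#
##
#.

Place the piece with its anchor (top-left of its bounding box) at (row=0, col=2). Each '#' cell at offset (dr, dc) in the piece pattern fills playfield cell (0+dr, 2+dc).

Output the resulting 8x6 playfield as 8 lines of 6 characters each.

Answer: ...##.
..##..
..#...
#...#.
..##..
.#....
#.....
.##..#

Derivation:
Fill (0+0,2+1) = (0,3)
Fill (0+1,2+0) = (1,2)
Fill (0+1,2+1) = (1,3)
Fill (0+2,2+0) = (2,2)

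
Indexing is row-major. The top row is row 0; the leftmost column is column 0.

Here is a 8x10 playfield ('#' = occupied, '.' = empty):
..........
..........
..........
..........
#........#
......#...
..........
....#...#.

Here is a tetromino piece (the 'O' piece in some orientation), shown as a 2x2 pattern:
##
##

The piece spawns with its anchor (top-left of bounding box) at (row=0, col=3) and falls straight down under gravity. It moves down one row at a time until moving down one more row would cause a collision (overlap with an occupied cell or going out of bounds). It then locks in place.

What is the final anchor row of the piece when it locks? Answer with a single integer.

Spawn at (row=0, col=3). Try each row:
  row 0: fits
  row 1: fits
  row 2: fits
  row 3: fits
  row 4: fits
  row 5: fits
  row 6: blocked -> lock at row 5

Answer: 5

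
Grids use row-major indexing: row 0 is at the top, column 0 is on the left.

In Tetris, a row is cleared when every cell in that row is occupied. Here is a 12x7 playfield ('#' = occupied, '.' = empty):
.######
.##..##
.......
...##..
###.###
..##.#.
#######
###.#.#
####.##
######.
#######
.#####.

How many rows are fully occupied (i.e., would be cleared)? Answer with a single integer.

Check each row:
  row 0: 1 empty cell -> not full
  row 1: 3 empty cells -> not full
  row 2: 7 empty cells -> not full
  row 3: 5 empty cells -> not full
  row 4: 1 empty cell -> not full
  row 5: 4 empty cells -> not full
  row 6: 0 empty cells -> FULL (clear)
  row 7: 2 empty cells -> not full
  row 8: 1 empty cell -> not full
  row 9: 1 empty cell -> not full
  row 10: 0 empty cells -> FULL (clear)
  row 11: 2 empty cells -> not full
Total rows cleared: 2

Answer: 2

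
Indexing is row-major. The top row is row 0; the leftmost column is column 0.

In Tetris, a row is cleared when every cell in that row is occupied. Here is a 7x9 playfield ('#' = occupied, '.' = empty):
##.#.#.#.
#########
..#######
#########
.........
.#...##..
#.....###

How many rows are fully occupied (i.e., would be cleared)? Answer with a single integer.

Check each row:
  row 0: 4 empty cells -> not full
  row 1: 0 empty cells -> FULL (clear)
  row 2: 2 empty cells -> not full
  row 3: 0 empty cells -> FULL (clear)
  row 4: 9 empty cells -> not full
  row 5: 6 empty cells -> not full
  row 6: 5 empty cells -> not full
Total rows cleared: 2

Answer: 2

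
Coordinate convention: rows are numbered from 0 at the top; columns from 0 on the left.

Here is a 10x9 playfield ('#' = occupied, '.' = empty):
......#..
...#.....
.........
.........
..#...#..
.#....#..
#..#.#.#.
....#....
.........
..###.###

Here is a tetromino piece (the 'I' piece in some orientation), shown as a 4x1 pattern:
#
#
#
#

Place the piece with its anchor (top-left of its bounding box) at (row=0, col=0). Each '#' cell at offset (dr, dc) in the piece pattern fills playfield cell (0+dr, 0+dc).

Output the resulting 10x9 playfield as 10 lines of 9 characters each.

Fill (0+0,0+0) = (0,0)
Fill (0+1,0+0) = (1,0)
Fill (0+2,0+0) = (2,0)
Fill (0+3,0+0) = (3,0)

Answer: #.....#..
#..#.....
#........
#........
..#...#..
.#....#..
#..#.#.#.
....#....
.........
..###.###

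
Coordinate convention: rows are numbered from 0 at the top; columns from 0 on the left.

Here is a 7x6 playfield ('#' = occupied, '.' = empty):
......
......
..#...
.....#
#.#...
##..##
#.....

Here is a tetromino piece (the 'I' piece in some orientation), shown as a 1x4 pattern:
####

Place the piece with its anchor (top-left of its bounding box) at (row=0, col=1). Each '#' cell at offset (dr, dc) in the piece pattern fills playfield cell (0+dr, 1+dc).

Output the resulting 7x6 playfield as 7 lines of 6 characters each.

Fill (0+0,1+0) = (0,1)
Fill (0+0,1+1) = (0,2)
Fill (0+0,1+2) = (0,3)
Fill (0+0,1+3) = (0,4)

Answer: .####.
......
..#...
.....#
#.#...
##..##
#.....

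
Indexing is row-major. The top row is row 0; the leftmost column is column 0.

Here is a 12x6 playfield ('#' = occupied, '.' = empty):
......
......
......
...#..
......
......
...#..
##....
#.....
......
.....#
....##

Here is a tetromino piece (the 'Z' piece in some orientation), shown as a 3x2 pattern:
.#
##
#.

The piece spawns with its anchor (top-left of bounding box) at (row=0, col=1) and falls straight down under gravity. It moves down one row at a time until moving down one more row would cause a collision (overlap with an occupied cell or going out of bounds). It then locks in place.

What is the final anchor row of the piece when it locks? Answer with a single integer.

Spawn at (row=0, col=1). Try each row:
  row 0: fits
  row 1: fits
  row 2: fits
  row 3: fits
  row 4: fits
  row 5: blocked -> lock at row 4

Answer: 4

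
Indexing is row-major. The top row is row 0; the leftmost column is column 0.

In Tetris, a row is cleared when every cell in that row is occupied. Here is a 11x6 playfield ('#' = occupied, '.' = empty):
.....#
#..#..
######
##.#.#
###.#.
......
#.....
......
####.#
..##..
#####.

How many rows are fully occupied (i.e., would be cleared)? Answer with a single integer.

Answer: 1

Derivation:
Check each row:
  row 0: 5 empty cells -> not full
  row 1: 4 empty cells -> not full
  row 2: 0 empty cells -> FULL (clear)
  row 3: 2 empty cells -> not full
  row 4: 2 empty cells -> not full
  row 5: 6 empty cells -> not full
  row 6: 5 empty cells -> not full
  row 7: 6 empty cells -> not full
  row 8: 1 empty cell -> not full
  row 9: 4 empty cells -> not full
  row 10: 1 empty cell -> not full
Total rows cleared: 1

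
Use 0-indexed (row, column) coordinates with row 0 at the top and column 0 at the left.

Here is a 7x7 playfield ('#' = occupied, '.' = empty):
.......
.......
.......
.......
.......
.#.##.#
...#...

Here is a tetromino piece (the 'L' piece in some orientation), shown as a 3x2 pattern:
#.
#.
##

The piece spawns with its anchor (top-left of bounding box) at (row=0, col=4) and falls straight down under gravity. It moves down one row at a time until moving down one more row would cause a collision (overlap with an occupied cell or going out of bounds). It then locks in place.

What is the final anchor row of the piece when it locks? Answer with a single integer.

Answer: 2

Derivation:
Spawn at (row=0, col=4). Try each row:
  row 0: fits
  row 1: fits
  row 2: fits
  row 3: blocked -> lock at row 2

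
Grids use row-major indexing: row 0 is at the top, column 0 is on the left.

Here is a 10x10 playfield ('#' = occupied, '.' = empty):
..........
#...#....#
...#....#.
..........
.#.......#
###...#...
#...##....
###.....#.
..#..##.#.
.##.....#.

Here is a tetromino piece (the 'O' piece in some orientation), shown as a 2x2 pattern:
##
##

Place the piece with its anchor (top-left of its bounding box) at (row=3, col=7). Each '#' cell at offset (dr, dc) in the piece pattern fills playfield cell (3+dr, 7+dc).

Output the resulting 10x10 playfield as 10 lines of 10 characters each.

Fill (3+0,7+0) = (3,7)
Fill (3+0,7+1) = (3,8)
Fill (3+1,7+0) = (4,7)
Fill (3+1,7+1) = (4,8)

Answer: ..........
#...#....#
...#....#.
.......##.
.#.....###
###...#...
#...##....
###.....#.
..#..##.#.
.##.....#.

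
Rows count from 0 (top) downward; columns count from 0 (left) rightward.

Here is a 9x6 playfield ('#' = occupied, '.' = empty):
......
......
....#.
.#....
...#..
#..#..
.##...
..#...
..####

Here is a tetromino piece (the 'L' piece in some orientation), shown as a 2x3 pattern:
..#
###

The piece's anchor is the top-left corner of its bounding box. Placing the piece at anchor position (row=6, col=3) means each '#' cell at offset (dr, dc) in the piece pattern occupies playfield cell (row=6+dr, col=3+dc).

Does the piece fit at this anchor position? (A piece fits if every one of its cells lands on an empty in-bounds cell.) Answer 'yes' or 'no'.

Check each piece cell at anchor (6, 3):
  offset (0,2) -> (6,5): empty -> OK
  offset (1,0) -> (7,3): empty -> OK
  offset (1,1) -> (7,4): empty -> OK
  offset (1,2) -> (7,5): empty -> OK
All cells valid: yes

Answer: yes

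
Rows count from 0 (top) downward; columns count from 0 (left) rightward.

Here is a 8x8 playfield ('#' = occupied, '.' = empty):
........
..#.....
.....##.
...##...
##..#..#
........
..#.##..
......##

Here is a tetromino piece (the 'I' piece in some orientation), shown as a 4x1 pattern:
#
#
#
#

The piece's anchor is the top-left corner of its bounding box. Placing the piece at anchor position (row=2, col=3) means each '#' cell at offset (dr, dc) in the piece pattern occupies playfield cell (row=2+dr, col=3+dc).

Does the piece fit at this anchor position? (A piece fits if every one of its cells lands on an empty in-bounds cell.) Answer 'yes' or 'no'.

Answer: no

Derivation:
Check each piece cell at anchor (2, 3):
  offset (0,0) -> (2,3): empty -> OK
  offset (1,0) -> (3,3): occupied ('#') -> FAIL
  offset (2,0) -> (4,3): empty -> OK
  offset (3,0) -> (5,3): empty -> OK
All cells valid: no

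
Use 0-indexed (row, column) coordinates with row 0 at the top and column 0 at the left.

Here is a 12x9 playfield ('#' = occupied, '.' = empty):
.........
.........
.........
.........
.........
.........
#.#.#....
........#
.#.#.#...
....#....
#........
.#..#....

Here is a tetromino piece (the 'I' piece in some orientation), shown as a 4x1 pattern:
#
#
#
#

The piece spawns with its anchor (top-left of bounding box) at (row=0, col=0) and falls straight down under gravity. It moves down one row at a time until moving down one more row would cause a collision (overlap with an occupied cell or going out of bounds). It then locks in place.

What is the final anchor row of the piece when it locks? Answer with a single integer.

Spawn at (row=0, col=0). Try each row:
  row 0: fits
  row 1: fits
  row 2: fits
  row 3: blocked -> lock at row 2

Answer: 2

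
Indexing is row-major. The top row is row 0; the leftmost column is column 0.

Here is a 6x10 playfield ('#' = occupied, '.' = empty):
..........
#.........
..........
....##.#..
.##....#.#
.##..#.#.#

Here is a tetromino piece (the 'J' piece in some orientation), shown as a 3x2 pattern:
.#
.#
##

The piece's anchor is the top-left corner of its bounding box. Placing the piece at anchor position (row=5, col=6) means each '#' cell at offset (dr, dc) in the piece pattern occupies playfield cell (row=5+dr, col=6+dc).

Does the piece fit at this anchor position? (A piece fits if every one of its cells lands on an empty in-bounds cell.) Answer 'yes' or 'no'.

Answer: no

Derivation:
Check each piece cell at anchor (5, 6):
  offset (0,1) -> (5,7): occupied ('#') -> FAIL
  offset (1,1) -> (6,7): out of bounds -> FAIL
  offset (2,0) -> (7,6): out of bounds -> FAIL
  offset (2,1) -> (7,7): out of bounds -> FAIL
All cells valid: no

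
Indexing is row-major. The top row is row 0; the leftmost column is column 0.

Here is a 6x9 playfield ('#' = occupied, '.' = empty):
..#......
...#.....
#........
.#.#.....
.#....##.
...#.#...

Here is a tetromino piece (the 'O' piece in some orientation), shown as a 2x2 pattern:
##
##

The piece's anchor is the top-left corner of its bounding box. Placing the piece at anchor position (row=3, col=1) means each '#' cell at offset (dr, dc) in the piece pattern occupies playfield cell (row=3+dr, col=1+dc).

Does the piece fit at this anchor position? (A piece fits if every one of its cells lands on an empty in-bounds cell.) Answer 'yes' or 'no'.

Check each piece cell at anchor (3, 1):
  offset (0,0) -> (3,1): occupied ('#') -> FAIL
  offset (0,1) -> (3,2): empty -> OK
  offset (1,0) -> (4,1): occupied ('#') -> FAIL
  offset (1,1) -> (4,2): empty -> OK
All cells valid: no

Answer: no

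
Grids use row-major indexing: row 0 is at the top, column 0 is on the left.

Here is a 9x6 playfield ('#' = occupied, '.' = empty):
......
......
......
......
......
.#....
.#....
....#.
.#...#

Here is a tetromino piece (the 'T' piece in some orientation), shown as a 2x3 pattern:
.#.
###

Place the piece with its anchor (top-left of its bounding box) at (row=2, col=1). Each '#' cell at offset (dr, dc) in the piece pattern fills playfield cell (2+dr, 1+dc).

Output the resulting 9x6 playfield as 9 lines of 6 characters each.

Fill (2+0,1+1) = (2,2)
Fill (2+1,1+0) = (3,1)
Fill (2+1,1+1) = (3,2)
Fill (2+1,1+2) = (3,3)

Answer: ......
......
..#...
.###..
......
.#....
.#....
....#.
.#...#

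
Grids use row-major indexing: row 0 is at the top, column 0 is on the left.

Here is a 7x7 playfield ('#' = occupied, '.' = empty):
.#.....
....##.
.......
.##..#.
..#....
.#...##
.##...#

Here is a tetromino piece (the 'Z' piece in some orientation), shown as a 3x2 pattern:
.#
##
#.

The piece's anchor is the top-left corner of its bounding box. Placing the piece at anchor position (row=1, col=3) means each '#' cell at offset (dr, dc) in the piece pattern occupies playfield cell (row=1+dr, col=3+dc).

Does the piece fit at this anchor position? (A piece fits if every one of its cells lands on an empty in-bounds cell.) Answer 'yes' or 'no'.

Answer: no

Derivation:
Check each piece cell at anchor (1, 3):
  offset (0,1) -> (1,4): occupied ('#') -> FAIL
  offset (1,0) -> (2,3): empty -> OK
  offset (1,1) -> (2,4): empty -> OK
  offset (2,0) -> (3,3): empty -> OK
All cells valid: no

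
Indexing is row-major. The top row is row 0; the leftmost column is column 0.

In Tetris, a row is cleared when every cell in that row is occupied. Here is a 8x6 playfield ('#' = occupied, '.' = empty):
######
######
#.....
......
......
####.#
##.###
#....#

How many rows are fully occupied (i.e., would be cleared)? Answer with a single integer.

Check each row:
  row 0: 0 empty cells -> FULL (clear)
  row 1: 0 empty cells -> FULL (clear)
  row 2: 5 empty cells -> not full
  row 3: 6 empty cells -> not full
  row 4: 6 empty cells -> not full
  row 5: 1 empty cell -> not full
  row 6: 1 empty cell -> not full
  row 7: 4 empty cells -> not full
Total rows cleared: 2

Answer: 2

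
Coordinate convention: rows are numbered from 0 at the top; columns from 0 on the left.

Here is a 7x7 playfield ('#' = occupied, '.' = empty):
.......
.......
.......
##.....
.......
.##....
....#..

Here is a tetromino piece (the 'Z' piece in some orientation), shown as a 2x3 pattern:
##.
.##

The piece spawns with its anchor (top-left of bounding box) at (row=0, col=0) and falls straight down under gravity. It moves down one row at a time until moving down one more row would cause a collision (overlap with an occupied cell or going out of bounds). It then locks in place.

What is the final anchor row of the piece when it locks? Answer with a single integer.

Answer: 1

Derivation:
Spawn at (row=0, col=0). Try each row:
  row 0: fits
  row 1: fits
  row 2: blocked -> lock at row 1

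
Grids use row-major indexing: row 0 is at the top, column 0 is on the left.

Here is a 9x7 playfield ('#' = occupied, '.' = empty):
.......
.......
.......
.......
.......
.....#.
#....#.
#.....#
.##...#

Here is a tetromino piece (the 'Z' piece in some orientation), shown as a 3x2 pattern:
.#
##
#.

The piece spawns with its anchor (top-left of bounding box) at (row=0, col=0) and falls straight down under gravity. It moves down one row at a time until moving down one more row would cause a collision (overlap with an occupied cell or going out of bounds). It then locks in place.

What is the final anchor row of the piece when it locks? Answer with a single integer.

Spawn at (row=0, col=0). Try each row:
  row 0: fits
  row 1: fits
  row 2: fits
  row 3: fits
  row 4: blocked -> lock at row 3

Answer: 3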